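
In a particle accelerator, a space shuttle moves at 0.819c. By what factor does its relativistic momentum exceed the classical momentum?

p_rel = γmv, p_class = mv
Ratio = γ = 1/√(1 - 0.819²)
= 1/√(0.329239) = 1.743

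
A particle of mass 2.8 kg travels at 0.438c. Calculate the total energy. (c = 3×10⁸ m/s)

γ = 1/√(1 - 0.438²) = 1.1124
mc² = 2.8 × (3×10⁸)² = 2.520×10¹⁷ J
E = γmc² = 1.1124 × 2.520×10¹⁷ = 2.803×10¹⁷ J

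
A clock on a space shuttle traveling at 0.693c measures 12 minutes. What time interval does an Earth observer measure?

Proper time Δt₀ = 12 minutes
γ = 1/√(1 - 0.693²) = 1.387
Δt = γΔt₀ = 1.387 × 12 = 16.64 minutes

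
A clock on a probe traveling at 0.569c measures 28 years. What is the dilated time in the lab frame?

Proper time Δt₀ = 28 years
γ = 1/√(1 - 0.569²) = 1.216
Δt = γΔt₀ = 1.216 × 28 = 34.05 years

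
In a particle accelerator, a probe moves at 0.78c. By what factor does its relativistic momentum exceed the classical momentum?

p_rel = γmv, p_class = mv
Ratio = γ = 1/√(1 - 0.78²)
= 1/√(0.3916) = 1.598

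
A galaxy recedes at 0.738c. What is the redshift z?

β = 0.738
(1+β)/(1-β) = 1.738/0.262 = 6.634
√(6.634) = 2.576
z = 2.576 - 1 = 1.576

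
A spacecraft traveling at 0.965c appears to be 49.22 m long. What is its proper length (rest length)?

Contracted length L = 49.22 m
γ = 1/√(1 - 0.965²) = 3.813
L₀ = γL = 3.813 × 49.22 = 187.7 m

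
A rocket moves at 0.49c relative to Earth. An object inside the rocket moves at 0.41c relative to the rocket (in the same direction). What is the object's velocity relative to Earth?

u = (u' + v)/(1 + u'v/c²)
Numerator: 0.41 + 0.49 = 0.9
Denominator: 1 + 0.2009 = 1.2009
u = 0.9/1.2009 = 0.7494c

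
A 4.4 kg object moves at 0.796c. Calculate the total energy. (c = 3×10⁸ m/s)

γ = 1/√(1 - 0.796²) = 1.652
mc² = 4.4 × (3×10⁸)² = 3.960×10¹⁷ J
E = γmc² = 1.652 × 3.960×10¹⁷ = 6.542×10¹⁷ J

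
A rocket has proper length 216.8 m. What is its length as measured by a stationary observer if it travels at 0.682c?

Proper length L₀ = 216.8 m
γ = 1/√(1 - 0.682²) = 1.367
L = L₀/γ = 216.8/1.367 = 158.6 m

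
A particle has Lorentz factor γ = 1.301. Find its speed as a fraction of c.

From γ = 1/√(1 - v²/c²):
1/γ² = 1/1.301² = 0.5908
v²/c² = 1 - 0.5908 = 0.4092
v/c = √(0.4092) = 0.6397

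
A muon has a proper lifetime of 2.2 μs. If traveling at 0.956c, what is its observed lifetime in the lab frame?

Proper lifetime τ₀ = 2.2 μs
γ = 1/√(1 - 0.956²) = 3.4087
τ = γτ₀ = 3.4087 × 2.2 μs = 7.499 μs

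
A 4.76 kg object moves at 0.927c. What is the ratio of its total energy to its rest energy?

E = γmc², E₀ = mc²
E/E₀ = γ = 1/√(1 - 0.927²) = 2.666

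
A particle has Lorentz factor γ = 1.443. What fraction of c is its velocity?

From γ = 1/√(1 - v²/c²):
1/γ² = 1/1.443² = 0.48025
v²/c² = 1 - 0.48025 = 0.51975
v/c = √(0.51975) = 0.7209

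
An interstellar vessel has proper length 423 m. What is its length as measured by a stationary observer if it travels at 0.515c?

Proper length L₀ = 423 m
γ = 1/√(1 - 0.515²) = 1.1666
L = L₀/γ = 423/1.1666 = 362.6 m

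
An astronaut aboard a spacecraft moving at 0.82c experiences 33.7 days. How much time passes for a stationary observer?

Proper time Δt₀ = 33.7 days
γ = 1/√(1 - 0.82²) = 1.7471
Δt = γΔt₀ = 1.7471 × 33.7 = 58.88 days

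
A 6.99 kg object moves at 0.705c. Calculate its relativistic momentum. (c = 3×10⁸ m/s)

γ = 1/√(1 - 0.705²) = 1.410
v = 0.705 × 3×10⁸ = 2.115×10⁸ m/s
p = γmv = 1.410 × 6.99 × 2.115×10⁸ = 2.085×10⁹ kg·m/s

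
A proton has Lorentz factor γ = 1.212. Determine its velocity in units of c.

From γ = 1/√(1 - v²/c²):
1/γ² = 1/1.212² = 0.6808
v²/c² = 1 - 0.6808 = 0.3192
v/c = √(0.3192) = 0.5650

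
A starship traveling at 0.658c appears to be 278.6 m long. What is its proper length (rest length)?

Contracted length L = 278.6 m
γ = 1/√(1 - 0.658²) = 1.328
L₀ = γL = 1.328 × 278.6 = 370.0 m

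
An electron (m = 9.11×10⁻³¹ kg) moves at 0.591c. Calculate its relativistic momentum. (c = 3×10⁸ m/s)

γ = 1/√(1 - 0.591²) = 1.2397
v = 0.591 × 3×10⁸ = 1.773×10⁸ m/s
p = γmv = 1.2397 × 9.11×10⁻³¹ × 1.773×10⁸ = 2.002×10⁻²² kg·m/s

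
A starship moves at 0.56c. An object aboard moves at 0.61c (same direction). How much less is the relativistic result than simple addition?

Classical: u' + v = 0.61 + 0.56 = 1.17c
Relativistic: u = (0.61 + 0.56)/(1 + 0.3416) = 1.17/1.3416 = 0.8721c
Difference: 1.17 - 0.8721 = 0.2979c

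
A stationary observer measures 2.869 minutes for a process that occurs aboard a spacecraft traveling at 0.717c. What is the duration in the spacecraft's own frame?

Dilated time Δt = 2.869 minutes
γ = 1/√(1 - 0.717²) = 1.4346
Δt₀ = Δt/γ = 2.869/1.4346 = 2.000 minutes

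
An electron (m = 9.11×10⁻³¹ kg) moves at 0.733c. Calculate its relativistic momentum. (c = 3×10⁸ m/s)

γ = 1/√(1 - 0.733²) = 1.470
v = 0.733 × 3×10⁸ = 2.199×10⁸ m/s
p = γmv = 1.470 × 9.11×10⁻³¹ × 2.199×10⁸ = 2.945×10⁻²² kg·m/s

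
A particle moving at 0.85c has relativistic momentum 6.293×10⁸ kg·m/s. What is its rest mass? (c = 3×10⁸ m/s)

γ = 1/√(1 - 0.85²) = 1.898
v = 0.85 × 3×10⁸ = 2.550×10⁸ m/s
m = p/(γv) = 6.293×10⁸/(1.898 × 2.550×10⁸) = 1.300 kg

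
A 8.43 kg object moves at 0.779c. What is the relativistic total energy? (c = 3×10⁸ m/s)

γ = 1/√(1 - 0.779²) = 1.595
mc² = 8.43 × (3×10⁸)² = 7.587×10¹⁷ J
E = γmc² = 1.595 × 7.587×10¹⁷ = 1.210×10¹⁸ J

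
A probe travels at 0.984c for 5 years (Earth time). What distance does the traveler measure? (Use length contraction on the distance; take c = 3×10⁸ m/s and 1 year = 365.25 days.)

Earth distance: d = v × t = 0.984c × 5 yr = 4.658×10¹⁶ m
γ = 5.613
d' = d/γ = 4.658×10¹⁶/5.613 = 8.299×10¹⁵ m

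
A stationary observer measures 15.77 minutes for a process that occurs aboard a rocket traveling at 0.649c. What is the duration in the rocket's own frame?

Dilated time Δt = 15.77 minutes
γ = 1/√(1 - 0.649²) = 1.314
Δt₀ = Δt/γ = 15.77/1.314 = 12.00 minutes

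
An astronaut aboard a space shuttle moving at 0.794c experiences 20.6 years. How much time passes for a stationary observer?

Proper time Δt₀ = 20.6 years
γ = 1/√(1 - 0.794²) = 1.645
Δt = γΔt₀ = 1.645 × 20.6 = 33.89 years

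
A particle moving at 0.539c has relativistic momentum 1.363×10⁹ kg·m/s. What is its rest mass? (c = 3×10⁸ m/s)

γ = 1/√(1 - 0.539²) = 1.1872
v = 0.539 × 3×10⁸ = 1.617×10⁸ m/s
m = p/(γv) = 1.363×10⁹/(1.1872 × 1.617×10⁸) = 7.100 kg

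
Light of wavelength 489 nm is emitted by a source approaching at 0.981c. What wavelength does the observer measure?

β = 0.981
Wavelength Doppler factor = √(0.019/1.981) = √(0.009591) = 0.09793
λ_obs = 489 × 0.09793 = 47.89 nm (blueshift)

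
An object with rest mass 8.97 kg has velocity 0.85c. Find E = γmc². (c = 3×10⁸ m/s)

γ = 1/√(1 - 0.85²) = 1.89832
mc² = 8.97 × (3×10⁸)² = 8.073×10¹⁷ J
E = γmc² = 1.89832 × 8.073×10¹⁷ = 1.533×10¹⁸ J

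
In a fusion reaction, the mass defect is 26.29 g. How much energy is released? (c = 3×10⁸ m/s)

Convert mass defect: Δm = 26.29 g = 0.02629 kg
E = Δm·c² = 0.02629 × (3×10⁸)²
= 0.02629 × 9×10¹⁶ = 2.366×10¹⁵ J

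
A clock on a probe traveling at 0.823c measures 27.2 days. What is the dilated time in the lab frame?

Proper time Δt₀ = 27.2 days
γ = 1/√(1 - 0.823²) = 1.7604
Δt = γΔt₀ = 1.7604 × 27.2 = 47.88 days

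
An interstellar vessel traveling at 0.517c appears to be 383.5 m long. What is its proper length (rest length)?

Contracted length L = 383.5 m
γ = 1/√(1 - 0.517²) = 1.1682
L₀ = γL = 1.1682 × 383.5 = 448.0 m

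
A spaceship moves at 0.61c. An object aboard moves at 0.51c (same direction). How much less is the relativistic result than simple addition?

Classical: u' + v = 0.51 + 0.61 = 1.12c
Relativistic: u = (0.51 + 0.61)/(1 + 0.3111) = 1.12/1.3111 = 0.8542c
Difference: 1.12 - 0.8542 = 0.2658c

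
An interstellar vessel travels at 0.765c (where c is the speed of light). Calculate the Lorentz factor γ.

v/c = 0.765, so (v/c)² = 0.585225
1 - (v/c)² = 0.414775
γ = 1/√(0.414775) = 1.553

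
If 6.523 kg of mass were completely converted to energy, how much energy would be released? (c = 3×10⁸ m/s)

Using E = mc²:
c² = (3×10⁸)² = 9×10¹⁶ m²/s²
E = 6.523 × 9×10¹⁶ = 5.871×10¹⁷ J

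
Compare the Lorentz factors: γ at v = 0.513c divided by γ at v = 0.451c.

γ₁ = 1/√(1 - 0.513²) = 1.165
γ₂ = 1/√(1 - 0.451²) = 1.120
γ₁/γ₂ = 1.165/1.120 = 1.040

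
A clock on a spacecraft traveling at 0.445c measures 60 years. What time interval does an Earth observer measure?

Proper time Δt₀ = 60 years
γ = 1/√(1 - 0.445²) = 1.1167
Δt = γΔt₀ = 1.1167 × 60 = 67.00 years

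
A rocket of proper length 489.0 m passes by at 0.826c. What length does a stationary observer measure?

Proper length L₀ = 489.0 m
γ = 1/√(1 - 0.826²) = 1.774
L = L₀/γ = 489.0/1.774 = 275.6 m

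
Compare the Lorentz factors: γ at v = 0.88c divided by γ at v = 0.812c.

γ₁ = 1/√(1 - 0.88²) = 2.105
γ₂ = 1/√(1 - 0.812²) = 1.713
γ₁/γ₂ = 2.105/1.713 = 1.229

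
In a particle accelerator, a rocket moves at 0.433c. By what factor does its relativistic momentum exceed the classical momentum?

p_rel = γmv, p_class = mv
Ratio = γ = 1/√(1 - 0.433²)
= 1/√(0.812511) = 1.109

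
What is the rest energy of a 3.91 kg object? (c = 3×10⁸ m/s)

c² = (3×10⁸)² = 9.000×10¹⁶ m²/s²
E₀ = mc² = 3.91 × 9.000×10¹⁶ = 3.519×10¹⁷ J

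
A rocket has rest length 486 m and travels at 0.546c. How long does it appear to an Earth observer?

Proper length L₀ = 486 m
γ = 1/√(1 - 0.546²) = 1.1936
L = L₀/γ = 486/1.1936 = 407.2 m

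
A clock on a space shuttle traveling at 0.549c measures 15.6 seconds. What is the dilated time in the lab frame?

Proper time Δt₀ = 15.6 seconds
γ = 1/√(1 - 0.549²) = 1.196
Δt = γΔt₀ = 1.196 × 15.6 = 18.66 seconds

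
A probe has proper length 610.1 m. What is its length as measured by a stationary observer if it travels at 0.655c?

Proper length L₀ = 610.1 m
γ = 1/√(1 - 0.655²) = 1.3234
L = L₀/γ = 610.1/1.3234 = 461.0 m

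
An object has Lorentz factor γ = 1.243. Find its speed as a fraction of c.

From γ = 1/√(1 - v²/c²):
1/γ² = 1/1.243² = 0.64723
v²/c² = 1 - 0.64723 = 0.35277
v/c = √(0.35277) = 0.5939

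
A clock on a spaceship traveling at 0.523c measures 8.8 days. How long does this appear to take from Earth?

Proper time Δt₀ = 8.8 days
γ = 1/√(1 - 0.523²) = 1.173
Δt = γΔt₀ = 1.173 × 8.8 = 10.32 days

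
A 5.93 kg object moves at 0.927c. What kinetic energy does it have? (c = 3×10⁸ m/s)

γ = 1/√(1 - 0.927²) = 2.6662
γ - 1 = 1.6662
KE = (γ-1)mc² = 1.6662 × 5.93 × (3×10⁸)² = 8.893×10¹⁷ J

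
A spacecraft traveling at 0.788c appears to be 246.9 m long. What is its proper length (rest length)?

Contracted length L = 246.9 m
γ = 1/√(1 - 0.788²) = 1.624
L₀ = γL = 1.624 × 246.9 = 401.0 m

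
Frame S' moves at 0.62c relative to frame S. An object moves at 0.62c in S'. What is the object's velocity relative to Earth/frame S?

u = (u' + v)/(1 + u'v/c²)
Numerator: 0.62 + 0.62 = 1.24
Denominator: 1 + 0.3844 = 1.3844
u = 1.24/1.3844 = 0.8957c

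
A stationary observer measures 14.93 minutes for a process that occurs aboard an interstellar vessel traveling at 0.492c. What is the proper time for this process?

Dilated time Δt = 14.93 minutes
γ = 1/√(1 - 0.492²) = 1.1486
Δt₀ = Δt/γ = 14.93/1.1486 = 13.00 minutes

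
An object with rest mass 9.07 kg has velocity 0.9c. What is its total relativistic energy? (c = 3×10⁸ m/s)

γ = 1/√(1 - 0.9²) = 2.294
mc² = 9.07 × (3×10⁸)² = 8.163×10¹⁷ J
E = γmc² = 2.294 × 8.163×10¹⁷ = 1.873×10¹⁸ J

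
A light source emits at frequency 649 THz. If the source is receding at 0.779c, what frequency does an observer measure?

β = v/c = 0.779
(1-β)/(1+β) = 0.221/1.779 = 0.12423
Doppler factor = √(0.12423) = 0.35246
f_obs = 649 × 0.35246 = 228.7 THz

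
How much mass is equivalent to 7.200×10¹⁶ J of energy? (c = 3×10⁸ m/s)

From E = mc², we get m = E/c²
c² = (3×10⁸)² = 9×10¹⁶ m²/s²
m = 7.200×10¹⁶ / 9×10¹⁶ = 0.8000 kg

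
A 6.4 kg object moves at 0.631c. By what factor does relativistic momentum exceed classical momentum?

p_rel = γmv, p_class = mv
Ratio = γ = 1/√(1 - 0.631²) = 1.289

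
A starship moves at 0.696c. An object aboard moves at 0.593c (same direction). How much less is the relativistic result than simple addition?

Classical: u' + v = 0.593 + 0.696 = 1.289c
Relativistic: u = (0.593 + 0.696)/(1 + 0.412728) = 1.289/1.412728 = 0.9124c
Difference: 1.289 - 0.9124 = 0.3766c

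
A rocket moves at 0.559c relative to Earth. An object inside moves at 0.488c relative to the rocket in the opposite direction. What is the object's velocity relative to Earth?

Object's velocity in rocket frame is u' = -0.488c
u = (u' + v)/(1 + u'v/c²) = (v - 0.488)/(1 - 0.488·v/c²)
Numerator: 0.559 - 0.488 = 0.071
Denominator: 1 - 0.272792 = 0.727208
u = 0.071/0.727208 = 0.09763c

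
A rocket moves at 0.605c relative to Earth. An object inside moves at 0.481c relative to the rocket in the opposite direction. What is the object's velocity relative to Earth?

Object's velocity in rocket frame is u' = -0.481c
u = (u' + v)/(1 + u'v/c²) = (v - 0.481)/(1 - 0.481·v/c²)
Numerator: 0.605 - 0.481 = 0.124
Denominator: 1 - 0.291005 = 0.708995
u = 0.124/0.708995 = 0.1749c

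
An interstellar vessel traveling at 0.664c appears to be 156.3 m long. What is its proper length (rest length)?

Contracted length L = 156.3 m
γ = 1/√(1 - 0.664²) = 1.337
L₀ = γL = 1.337 × 156.3 = 209.0 m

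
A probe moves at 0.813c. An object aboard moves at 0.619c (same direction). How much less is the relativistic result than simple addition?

Classical: u' + v = 0.619 + 0.813 = 1.432c
Relativistic: u = (0.619 + 0.813)/(1 + 0.503247) = 1.432/1.503247 = 0.9526c
Difference: 1.432 - 0.9526 = 0.4794c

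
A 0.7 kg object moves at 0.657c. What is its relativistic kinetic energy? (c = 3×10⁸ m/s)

γ = 1/√(1 - 0.657²) = 1.3265
γ - 1 = 0.3265
KE = (γ-1)mc² = 0.3265 × 0.7 × (3×10⁸)² = 2.057×10¹⁶ J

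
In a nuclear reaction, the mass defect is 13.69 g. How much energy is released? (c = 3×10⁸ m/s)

Convert mass defect: Δm = 13.69 g = 0.01369 kg
E = Δm·c² = 0.01369 × (3×10⁸)²
= 0.01369 × 9×10¹⁶ = 1.232×10¹⁵ J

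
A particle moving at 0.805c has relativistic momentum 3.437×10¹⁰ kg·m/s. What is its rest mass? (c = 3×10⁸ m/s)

γ = 1/√(1 - 0.805²) = 1.6856
v = 0.805 × 3×10⁸ = 2.415×10⁸ m/s
m = p/(γv) = 3.437×10¹⁰/(1.6856 × 2.415×10⁸) = 84.43 kg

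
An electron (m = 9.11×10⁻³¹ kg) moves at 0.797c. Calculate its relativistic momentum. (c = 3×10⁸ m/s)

γ = 1/√(1 - 0.797²) = 1.6557
v = 0.797 × 3×10⁸ = 2.391×10⁸ m/s
p = γmv = 1.6557 × 9.11×10⁻³¹ × 2.391×10⁸ = 3.606×10⁻²² kg·m/s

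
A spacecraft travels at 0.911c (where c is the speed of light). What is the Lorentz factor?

v/c = 0.911, so (v/c)² = 0.829921
1 - (v/c)² = 0.170079
γ = 1/√(0.170079) = 2.425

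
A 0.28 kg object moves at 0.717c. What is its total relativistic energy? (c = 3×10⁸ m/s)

γ = 1/√(1 - 0.717²) = 1.4346
mc² = 0.28 × (3×10⁸)² = 2.520×10¹⁶ J
E = γmc² = 1.4346 × 2.520×10¹⁶ = 3.615×10¹⁶ J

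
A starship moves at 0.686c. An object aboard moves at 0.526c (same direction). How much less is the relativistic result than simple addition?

Classical: u' + v = 0.526 + 0.686 = 1.212c
Relativistic: u = (0.526 + 0.686)/(1 + 0.360836) = 1.212/1.360836 = 0.8906c
Difference: 1.212 - 0.8906 = 0.3214c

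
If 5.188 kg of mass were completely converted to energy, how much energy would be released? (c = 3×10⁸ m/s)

Using E = mc²:
c² = (3×10⁸)² = 9×10¹⁶ m²/s²
E = 5.188 × 9×10¹⁶ = 4.669×10¹⁷ J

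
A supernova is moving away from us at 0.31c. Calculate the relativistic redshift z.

β = 0.31
(1+β)/(1-β) = 1.31/0.69 = 1.8986
√(1.8986) = 1.3779
z = 1.3779 - 1 = 0.3779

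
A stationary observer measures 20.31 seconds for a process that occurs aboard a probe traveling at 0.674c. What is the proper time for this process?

Dilated time Δt = 20.31 seconds
γ = 1/√(1 - 0.674²) = 1.354
Δt₀ = Δt/γ = 20.31/1.354 = 15.00 seconds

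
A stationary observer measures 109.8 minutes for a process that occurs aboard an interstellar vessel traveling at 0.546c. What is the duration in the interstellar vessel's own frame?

Dilated time Δt = 109.8 minutes
γ = 1/√(1 - 0.546²) = 1.1936
Δt₀ = Δt/γ = 109.8/1.1936 = 91.99 minutes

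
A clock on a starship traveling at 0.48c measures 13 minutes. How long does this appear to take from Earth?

Proper time Δt₀ = 13 minutes
γ = 1/√(1 - 0.48²) = 1.140
Δt = γΔt₀ = 1.140 × 13 = 14.82 minutes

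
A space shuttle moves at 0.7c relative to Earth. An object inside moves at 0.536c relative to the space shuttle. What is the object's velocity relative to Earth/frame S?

u = (u' + v)/(1 + u'v/c²)
Numerator: 0.536 + 0.7 = 1.236
Denominator: 1 + 0.3752 = 1.3752
u = 1.236/1.3752 = 0.8988c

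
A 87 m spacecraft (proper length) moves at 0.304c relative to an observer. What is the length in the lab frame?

Proper length L₀ = 87 m
γ = 1/√(1 - 0.304²) = 1.0497
L = L₀/γ = 87/1.0497 = 82.88 m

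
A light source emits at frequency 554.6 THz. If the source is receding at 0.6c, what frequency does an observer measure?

β = v/c = 0.6
(1-β)/(1+β) = 0.4/1.6 = 0.2500
Doppler factor = √(0.2500) = 0.5000
f_obs = 554.6 × 0.5000 = 277.3 THz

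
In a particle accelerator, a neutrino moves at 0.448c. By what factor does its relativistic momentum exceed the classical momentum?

p_rel = γmv, p_class = mv
Ratio = γ = 1/√(1 - 0.448²)
= 1/√(0.799296) = 1.119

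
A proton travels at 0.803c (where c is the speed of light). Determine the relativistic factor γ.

v/c = 0.803, so (v/c)² = 0.644809
1 - (v/c)² = 0.355191
γ = 1/√(0.355191) = 1.678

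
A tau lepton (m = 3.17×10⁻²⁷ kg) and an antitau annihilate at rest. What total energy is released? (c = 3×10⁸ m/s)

Both particles have the same rest mass, so total mass = 2m
E = 2m·c² = 2 × 3.17×10⁻²⁷ × (3×10⁸)²
= 2 × 3.17×10⁻²⁷ × 9×10¹⁶
= 5.706×10⁻¹⁰ J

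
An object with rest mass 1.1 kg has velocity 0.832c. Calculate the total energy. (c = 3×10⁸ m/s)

γ = 1/√(1 - 0.832²) = 1.803
mc² = 1.1 × (3×10⁸)² = 9.900×10¹⁶ J
E = γmc² = 1.803 × 9.900×10¹⁶ = 1.785×10¹⁷ J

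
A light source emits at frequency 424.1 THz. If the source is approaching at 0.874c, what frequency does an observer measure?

β = v/c = 0.874
(1+β)/(1-β) = 1.874/0.126 = 14.873
Doppler factor = √(14.873) = 3.857
f_obs = 424.1 × 3.857 = 1636 THz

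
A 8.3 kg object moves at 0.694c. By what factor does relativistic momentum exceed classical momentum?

p_rel = γmv, p_class = mv
Ratio = γ = 1/√(1 - 0.694²) = 1.389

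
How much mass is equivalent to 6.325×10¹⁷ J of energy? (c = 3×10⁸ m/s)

From E = mc², we get m = E/c²
c² = (3×10⁸)² = 9×10¹⁶ m²/s²
m = 6.325×10¹⁷ / 9×10¹⁶ = 7.028 kg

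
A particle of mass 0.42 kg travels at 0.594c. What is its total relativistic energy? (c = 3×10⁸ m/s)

γ = 1/√(1 - 0.594²) = 1.243
mc² = 0.42 × (3×10⁸)² = 3.780×10¹⁶ J
E = γmc² = 1.243 × 3.780×10¹⁶ = 4.699×10¹⁶ J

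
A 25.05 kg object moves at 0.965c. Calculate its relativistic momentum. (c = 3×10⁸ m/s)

γ = 1/√(1 - 0.965²) = 3.813
v = 0.965 × 3×10⁸ = 2.895×10⁸ m/s
p = γmv = 3.813 × 25.05 × 2.895×10⁸ = 2.765×10¹⁰ kg·m/s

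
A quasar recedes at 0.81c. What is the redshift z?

β = 0.81
(1+β)/(1-β) = 1.81/0.19 = 9.526
√(9.526) = 3.086
z = 3.086 - 1 = 2.086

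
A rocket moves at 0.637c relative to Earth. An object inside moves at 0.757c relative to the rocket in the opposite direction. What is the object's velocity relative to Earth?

Object's velocity in rocket frame is u' = -0.757c
u = (u' + v)/(1 + u'v/c²) = (v - 0.757)/(1 - 0.757·v/c²)
Numerator: 0.637 - 0.757 = -0.12
Denominator: 1 - 0.482209 = 0.517791
u = -0.12/0.517791 = -0.2318c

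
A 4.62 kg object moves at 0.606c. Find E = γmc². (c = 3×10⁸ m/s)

γ = 1/√(1 - 0.606²) = 1.257
mc² = 4.62 × (3×10⁸)² = 4.158×10¹⁷ J
E = γmc² = 1.257 × 4.158×10¹⁷ = 5.227×10¹⁷ J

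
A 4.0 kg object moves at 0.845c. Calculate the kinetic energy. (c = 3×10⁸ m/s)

γ = 1/√(1 - 0.845²) = 1.870
γ - 1 = 0.8700
KE = (γ-1)mc² = 0.8700 × 4.0 × (3×10⁸)² = 3.132×10¹⁷ J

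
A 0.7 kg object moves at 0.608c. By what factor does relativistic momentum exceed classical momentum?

p_rel = γmv, p_class = mv
Ratio = γ = 1/√(1 - 0.608²) = 1.260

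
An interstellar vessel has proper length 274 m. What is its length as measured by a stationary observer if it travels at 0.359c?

Proper length L₀ = 274 m
γ = 1/√(1 - 0.359²) = 1.0714
L = L₀/γ = 274/1.0714 = 255.7 m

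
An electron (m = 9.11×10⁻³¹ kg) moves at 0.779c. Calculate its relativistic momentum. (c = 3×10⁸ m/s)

γ = 1/√(1 - 0.779²) = 1.5948
v = 0.779 × 3×10⁸ = 2.337×10⁸ m/s
p = γmv = 1.5948 × 9.11×10⁻³¹ × 2.337×10⁸ = 3.395×10⁻²² kg·m/s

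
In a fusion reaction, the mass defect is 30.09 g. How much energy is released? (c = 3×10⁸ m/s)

Convert mass defect: Δm = 30.09 g = 0.03009 kg
E = Δm·c² = 0.03009 × (3×10⁸)²
= 0.03009 × 9×10¹⁶ = 2.708×10¹⁵ J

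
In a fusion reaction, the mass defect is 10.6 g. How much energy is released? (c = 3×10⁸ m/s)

Convert mass defect: Δm = 10.6 g = 0.0106 kg
E = Δm·c² = 0.0106 × (3×10⁸)²
= 0.0106 × 9×10¹⁶ = 9.540×10¹⁴ J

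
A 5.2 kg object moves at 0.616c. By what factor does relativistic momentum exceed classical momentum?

p_rel = γmv, p_class = mv
Ratio = γ = 1/√(1 - 0.616²) = 1.269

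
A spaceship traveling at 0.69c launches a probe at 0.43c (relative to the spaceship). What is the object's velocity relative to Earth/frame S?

u = (u' + v)/(1 + u'v/c²)
Numerator: 0.43 + 0.69 = 1.12
Denominator: 1 + 0.2967 = 1.2967
u = 1.12/1.2967 = 0.8637c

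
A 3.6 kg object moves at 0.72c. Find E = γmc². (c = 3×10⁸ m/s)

γ = 1/√(1 - 0.72²) = 1.441
mc² = 3.6 × (3×10⁸)² = 3.240×10¹⁷ J
E = γmc² = 1.441 × 3.240×10¹⁷ = 4.669×10¹⁷ J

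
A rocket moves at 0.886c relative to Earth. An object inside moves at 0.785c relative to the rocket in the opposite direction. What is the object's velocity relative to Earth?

Object's velocity in rocket frame is u' = -0.785c
u = (u' + v)/(1 + u'v/c²) = (v - 0.785)/(1 - 0.785·v/c²)
Numerator: 0.886 - 0.785 = 0.101
Denominator: 1 - 0.69551 = 0.30449
u = 0.101/0.30449 = 0.3317c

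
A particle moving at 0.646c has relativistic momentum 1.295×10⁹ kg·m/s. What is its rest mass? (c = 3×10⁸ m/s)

γ = 1/√(1 - 0.646²) = 1.310
v = 0.646 × 3×10⁸ = 1.938×10⁸ m/s
m = p/(γv) = 1.295×10⁹/(1.310 × 1.938×10⁸) = 5.101 kg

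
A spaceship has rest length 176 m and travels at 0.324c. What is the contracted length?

Proper length L₀ = 176 m
γ = 1/√(1 - 0.324²) = 1.057
L = L₀/γ = 176/1.057 = 166.5 m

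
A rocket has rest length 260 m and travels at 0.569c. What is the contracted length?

Proper length L₀ = 260 m
γ = 1/√(1 - 0.569²) = 1.216
L = L₀/γ = 260/1.216 = 213.8 m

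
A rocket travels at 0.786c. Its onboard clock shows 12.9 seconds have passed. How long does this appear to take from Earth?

Proper time Δt₀ = 12.9 seconds
γ = 1/√(1 - 0.786²) = 1.618
Δt = γΔt₀ = 1.618 × 12.9 = 20.87 seconds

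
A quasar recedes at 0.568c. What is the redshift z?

β = 0.568
(1+β)/(1-β) = 1.568/0.432 = 3.6296
√(3.6296) = 1.9052
z = 1.9052 - 1 = 0.9052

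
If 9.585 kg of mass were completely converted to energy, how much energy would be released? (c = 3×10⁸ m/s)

Using E = mc²:
c² = (3×10⁸)² = 9×10¹⁶ m²/s²
E = 9.585 × 9×10¹⁶ = 8.627×10¹⁷ J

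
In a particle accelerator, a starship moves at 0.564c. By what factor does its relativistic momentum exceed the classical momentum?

p_rel = γmv, p_class = mv
Ratio = γ = 1/√(1 - 0.564²)
= 1/√(0.681904) = 1.211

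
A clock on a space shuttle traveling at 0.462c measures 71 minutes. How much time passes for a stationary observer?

Proper time Δt₀ = 71 minutes
γ = 1/√(1 - 0.462²) = 1.12755
Δt = γΔt₀ = 1.12755 × 71 = 80.06 minutes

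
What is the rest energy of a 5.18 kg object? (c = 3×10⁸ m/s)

c² = (3×10⁸)² = 9.000×10¹⁶ m²/s²
E₀ = mc² = 5.18 × 9.000×10¹⁶ = 4.662×10¹⁷ J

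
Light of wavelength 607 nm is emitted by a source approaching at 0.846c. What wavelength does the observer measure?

β = 0.846
Wavelength Doppler factor = √(0.154/1.846) = √(0.08342) = 0.2888
λ_obs = 607 × 0.2888 = 175.3 nm (blueshift)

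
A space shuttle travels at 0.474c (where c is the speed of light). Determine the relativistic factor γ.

v/c = 0.474, so (v/c)² = 0.224676
1 - (v/c)² = 0.775324
γ = 1/√(0.775324) = 1.136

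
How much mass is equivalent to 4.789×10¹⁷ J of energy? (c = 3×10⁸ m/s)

From E = mc², we get m = E/c²
c² = (3×10⁸)² = 9×10¹⁶ m²/s²
m = 4.789×10¹⁷ / 9×10¹⁶ = 5.321 kg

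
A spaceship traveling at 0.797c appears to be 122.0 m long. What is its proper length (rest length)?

Contracted length L = 122.0 m
γ = 1/√(1 - 0.797²) = 1.656
L₀ = γL = 1.656 × 122.0 = 202.0 m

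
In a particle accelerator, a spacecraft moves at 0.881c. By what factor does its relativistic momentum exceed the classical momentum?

p_rel = γmv, p_class = mv
Ratio = γ = 1/√(1 - 0.881²)
= 1/√(0.223839) = 2.114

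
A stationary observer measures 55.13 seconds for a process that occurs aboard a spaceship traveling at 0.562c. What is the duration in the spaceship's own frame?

Dilated time Δt = 55.13 seconds
γ = 1/√(1 - 0.562²) = 1.209
Δt₀ = Δt/γ = 55.13/1.209 = 45.60 seconds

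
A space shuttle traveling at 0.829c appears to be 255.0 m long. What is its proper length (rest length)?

Contracted length L = 255.0 m
γ = 1/√(1 - 0.829²) = 1.7881
L₀ = γL = 1.7881 × 255.0 = 456.0 m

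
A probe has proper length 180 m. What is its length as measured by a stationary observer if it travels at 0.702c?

Proper length L₀ = 180 m
γ = 1/√(1 - 0.702²) = 1.404
L = L₀/γ = 180/1.404 = 128.2 m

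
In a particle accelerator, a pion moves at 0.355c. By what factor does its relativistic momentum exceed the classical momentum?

p_rel = γmv, p_class = mv
Ratio = γ = 1/√(1 - 0.355²)
= 1/√(0.873975) = 1.070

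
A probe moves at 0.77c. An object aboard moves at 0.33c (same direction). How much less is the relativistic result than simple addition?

Classical: u' + v = 0.33 + 0.77 = 1.1c
Relativistic: u = (0.33 + 0.77)/(1 + 0.2541) = 1.1/1.2541 = 0.8771c
Difference: 1.1 - 0.8771 = 0.2229c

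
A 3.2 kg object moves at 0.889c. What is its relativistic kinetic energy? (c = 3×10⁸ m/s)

γ = 1/√(1 - 0.889²) = 2.1838
γ - 1 = 1.1838
KE = (γ-1)mc² = 1.1838 × 3.2 × (3×10⁸)² = 3.409×10¹⁷ J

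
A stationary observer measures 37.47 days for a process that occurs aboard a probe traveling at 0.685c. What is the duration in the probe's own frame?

Dilated time Δt = 37.47 days
γ = 1/√(1 - 0.685²) = 1.3726
Δt₀ = Δt/γ = 37.47/1.3726 = 27.30 days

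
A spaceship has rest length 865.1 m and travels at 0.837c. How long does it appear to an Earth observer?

Proper length L₀ = 865.1 m
γ = 1/√(1 - 0.837²) = 1.8275
L = L₀/γ = 865.1/1.8275 = 473.4 m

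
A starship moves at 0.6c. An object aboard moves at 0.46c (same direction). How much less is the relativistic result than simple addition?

Classical: u' + v = 0.46 + 0.6 = 1.06c
Relativistic: u = (0.46 + 0.6)/(1 + 0.276) = 1.06/1.276 = 0.8307c
Difference: 1.06 - 0.8307 = 0.2293c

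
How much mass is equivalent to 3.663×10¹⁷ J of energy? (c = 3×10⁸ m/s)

From E = mc², we get m = E/c²
c² = (3×10⁸)² = 9×10¹⁶ m²/s²
m = 3.663×10¹⁷ / 9×10¹⁶ = 4.070 kg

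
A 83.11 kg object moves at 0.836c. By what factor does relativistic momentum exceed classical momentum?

p_rel = γmv, p_class = mv
Ratio = γ = 1/√(1 - 0.836²) = 1.822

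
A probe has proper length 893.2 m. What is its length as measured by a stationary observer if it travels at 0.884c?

Proper length L₀ = 893.2 m
γ = 1/√(1 - 0.884²) = 2.139
L = L₀/γ = 893.2/2.139 = 417.6 m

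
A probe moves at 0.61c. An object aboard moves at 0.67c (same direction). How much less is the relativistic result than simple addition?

Classical: u' + v = 0.67 + 0.61 = 1.28c
Relativistic: u = (0.67 + 0.61)/(1 + 0.4087) = 1.28/1.4087 = 0.9086c
Difference: 1.28 - 0.9086 = 0.3714c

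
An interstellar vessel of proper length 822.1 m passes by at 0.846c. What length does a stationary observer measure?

Proper length L₀ = 822.1 m
γ = 1/√(1 - 0.846²) = 1.8755
L = L₀/γ = 822.1/1.8755 = 438.3 m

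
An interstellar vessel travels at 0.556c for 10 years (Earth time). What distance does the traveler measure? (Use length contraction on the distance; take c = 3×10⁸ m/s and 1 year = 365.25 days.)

Earth distance: d = v × t = 0.556c × 10 yr = 5.2638×10¹⁶ m
γ = 1.2031
d' = d/γ = 5.2638×10¹⁶/1.2031 = 4.375×10¹⁶ m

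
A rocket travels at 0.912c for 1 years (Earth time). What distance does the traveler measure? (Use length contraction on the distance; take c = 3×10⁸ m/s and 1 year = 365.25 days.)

Earth distance: d = v × t = 0.912c × 1 yr = 8.6342×10¹⁵ m
γ = 2.4379
d' = d/γ = 8.6342×10¹⁵/2.4379 = 3.542×10¹⁵ m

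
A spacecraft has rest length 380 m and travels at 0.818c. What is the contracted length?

Proper length L₀ = 380 m
γ = 1/√(1 - 0.818²) = 1.738
L = L₀/γ = 380/1.738 = 218.6 m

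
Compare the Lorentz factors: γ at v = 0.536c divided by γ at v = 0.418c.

γ₁ = 1/√(1 - 0.536²) = 1.185
γ₂ = 1/√(1 - 0.418²) = 1.101
γ₁/γ₂ = 1.185/1.101 = 1.076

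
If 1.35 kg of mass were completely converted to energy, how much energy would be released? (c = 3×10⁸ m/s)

Using E = mc²:
c² = (3×10⁸)² = 9×10¹⁶ m²/s²
E = 1.35 × 9×10¹⁶ = 1.215×10¹⁷ J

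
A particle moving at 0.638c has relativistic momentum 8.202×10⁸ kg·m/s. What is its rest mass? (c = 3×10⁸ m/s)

γ = 1/√(1 - 0.638²) = 1.2986
v = 0.638 × 3×10⁸ = 1.914×10⁸ m/s
m = p/(γv) = 8.202×10⁸/(1.2986 × 1.914×10⁸) = 3.300 kg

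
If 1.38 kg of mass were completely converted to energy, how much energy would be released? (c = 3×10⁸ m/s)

Using E = mc²:
c² = (3×10⁸)² = 9×10¹⁶ m²/s²
E = 1.38 × 9×10¹⁶ = 1.242×10¹⁷ J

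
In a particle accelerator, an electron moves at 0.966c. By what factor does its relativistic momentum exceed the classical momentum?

p_rel = γmv, p_class = mv
Ratio = γ = 1/√(1 - 0.966²)
= 1/√(0.066844) = 3.868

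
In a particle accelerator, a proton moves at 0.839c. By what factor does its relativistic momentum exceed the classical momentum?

p_rel = γmv, p_class = mv
Ratio = γ = 1/√(1 - 0.839²)
= 1/√(0.296079) = 1.838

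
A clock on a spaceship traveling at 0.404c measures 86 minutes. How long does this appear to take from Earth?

Proper time Δt₀ = 86 minutes
γ = 1/√(1 - 0.404²) = 1.09318
Δt = γΔt₀ = 1.09318 × 86 = 94.01 minutes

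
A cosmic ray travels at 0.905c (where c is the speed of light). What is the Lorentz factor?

v/c = 0.905, so (v/c)² = 0.819025
1 - (v/c)² = 0.180975
γ = 1/√(0.180975) = 2.351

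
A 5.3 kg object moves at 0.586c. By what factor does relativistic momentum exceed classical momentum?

p_rel = γmv, p_class = mv
Ratio = γ = 1/√(1 - 0.586²) = 1.234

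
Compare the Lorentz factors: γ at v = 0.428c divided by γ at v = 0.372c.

γ₁ = 1/√(1 - 0.428²) = 1.106
γ₂ = 1/√(1 - 0.372²) = 1.077
γ₁/γ₂ = 1.106/1.077 = 1.027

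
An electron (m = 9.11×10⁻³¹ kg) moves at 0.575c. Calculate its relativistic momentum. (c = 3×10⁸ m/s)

γ = 1/√(1 - 0.575²) = 1.2223
v = 0.575 × 3×10⁸ = 1.725×10⁸ m/s
p = γmv = 1.2223 × 9.11×10⁻³¹ × 1.725×10⁸ = 1.921×10⁻²² kg·m/s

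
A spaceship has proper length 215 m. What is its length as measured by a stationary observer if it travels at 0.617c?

Proper length L₀ = 215 m
γ = 1/√(1 - 0.617²) = 1.271
L = L₀/γ = 215/1.271 = 169.2 m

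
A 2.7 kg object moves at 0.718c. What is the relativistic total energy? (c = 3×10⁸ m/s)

γ = 1/√(1 - 0.718²) = 1.4367
mc² = 2.7 × (3×10⁸)² = 2.430×10¹⁷ J
E = γmc² = 1.4367 × 2.430×10¹⁷ = 3.491×10¹⁷ J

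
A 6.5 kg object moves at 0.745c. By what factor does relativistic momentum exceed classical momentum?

p_rel = γmv, p_class = mv
Ratio = γ = 1/√(1 - 0.745²) = 1.499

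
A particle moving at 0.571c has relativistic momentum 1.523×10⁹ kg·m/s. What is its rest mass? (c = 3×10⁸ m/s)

γ = 1/√(1 - 0.571²) = 1.2181
v = 0.571 × 3×10⁸ = 1.713×10⁸ m/s
m = p/(γv) = 1.523×10⁹/(1.2181 × 1.713×10⁸) = 7.299 kg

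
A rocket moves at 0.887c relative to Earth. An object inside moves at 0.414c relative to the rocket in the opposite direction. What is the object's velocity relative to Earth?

Object's velocity in rocket frame is u' = -0.414c
u = (u' + v)/(1 + u'v/c²) = (v - 0.414)/(1 - 0.414·v/c²)
Numerator: 0.887 - 0.414 = 0.473
Denominator: 1 - 0.367218 = 0.632782
u = 0.473/0.632782 = 0.7475c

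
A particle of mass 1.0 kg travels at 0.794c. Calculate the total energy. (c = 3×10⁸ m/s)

γ = 1/√(1 - 0.794²) = 1.64496
mc² = 1.0 × (3×10⁸)² = 9.000×10¹⁶ J
E = γmc² = 1.64496 × 9.000×10¹⁶ = 1.480×10¹⁷ J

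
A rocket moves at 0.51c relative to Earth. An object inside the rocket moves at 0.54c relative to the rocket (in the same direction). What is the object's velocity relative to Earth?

u = (u' + v)/(1 + u'v/c²)
Numerator: 0.54 + 0.51 = 1.05
Denominator: 1 + 0.2754 = 1.2754
u = 1.05/1.2754 = 0.8233c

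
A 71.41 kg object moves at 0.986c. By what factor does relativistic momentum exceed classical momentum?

p_rel = γmv, p_class = mv
Ratio = γ = 1/√(1 - 0.986²) = 5.997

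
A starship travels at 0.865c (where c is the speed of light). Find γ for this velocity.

v/c = 0.865, so (v/c)² = 0.748225
1 - (v/c)² = 0.251775
γ = 1/√(0.251775) = 1.993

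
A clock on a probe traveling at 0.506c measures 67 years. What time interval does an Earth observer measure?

Proper time Δt₀ = 67 years
γ = 1/√(1 - 0.506²) = 1.1594
Δt = γΔt₀ = 1.1594 × 67 = 77.68 years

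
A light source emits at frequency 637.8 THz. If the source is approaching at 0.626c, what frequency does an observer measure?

β = v/c = 0.626
(1+β)/(1-β) = 1.626/0.374 = 4.348
Doppler factor = √(4.348) = 2.085
f_obs = 637.8 × 2.085 = 1330 THz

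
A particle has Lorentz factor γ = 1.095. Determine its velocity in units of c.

From γ = 1/√(1 - v²/c²):
1/γ² = 1/1.095² = 0.8340
v²/c² = 1 - 0.8340 = 0.1660
v/c = √(0.1660) = 0.4074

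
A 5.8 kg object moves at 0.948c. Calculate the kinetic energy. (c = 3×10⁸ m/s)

γ = 1/√(1 - 0.948²) = 3.142
γ - 1 = 2.142
KE = (γ-1)mc² = 2.142 × 5.8 × (3×10⁸)² = 1.118×10¹⁸ J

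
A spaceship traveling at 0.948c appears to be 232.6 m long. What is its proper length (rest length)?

Contracted length L = 232.6 m
γ = 1/√(1 - 0.948²) = 3.142
L₀ = γL = 3.142 × 232.6 = 730.8 m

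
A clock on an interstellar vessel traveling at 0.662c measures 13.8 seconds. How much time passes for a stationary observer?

Proper time Δt₀ = 13.8 seconds
γ = 1/√(1 - 0.662²) = 1.334
Δt = γΔt₀ = 1.334 × 13.8 = 18.41 seconds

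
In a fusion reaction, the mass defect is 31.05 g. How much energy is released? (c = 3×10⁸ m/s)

Convert mass defect: Δm = 31.05 g = 0.03105 kg
E = Δm·c² = 0.03105 × (3×10⁸)²
= 0.03105 × 9×10¹⁶ = 2.795×10¹⁵ J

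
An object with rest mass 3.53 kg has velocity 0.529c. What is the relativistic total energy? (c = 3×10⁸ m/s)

γ = 1/√(1 - 0.529²) = 1.1784
mc² = 3.53 × (3×10⁸)² = 3.177×10¹⁷ J
E = γmc² = 1.1784 × 3.177×10¹⁷ = 3.744×10¹⁷ J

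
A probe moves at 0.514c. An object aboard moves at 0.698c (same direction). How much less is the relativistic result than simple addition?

Classical: u' + v = 0.698 + 0.514 = 1.212c
Relativistic: u = (0.698 + 0.514)/(1 + 0.358772) = 1.212/1.358772 = 0.8920c
Difference: 1.212 - 0.8920 = 0.3200c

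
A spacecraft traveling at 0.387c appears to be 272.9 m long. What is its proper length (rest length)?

Contracted length L = 272.9 m
γ = 1/√(1 - 0.387²) = 1.0845
L₀ = γL = 1.0845 × 272.9 = 296.0 m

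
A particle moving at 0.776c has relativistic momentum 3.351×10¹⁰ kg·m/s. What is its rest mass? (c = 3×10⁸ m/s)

γ = 1/√(1 - 0.776²) = 1.5855
v = 0.776 × 3×10⁸ = 2.328×10⁸ m/s
m = p/(γv) = 3.351×10¹⁰/(1.5855 × 2.328×10⁸) = 90.79 kg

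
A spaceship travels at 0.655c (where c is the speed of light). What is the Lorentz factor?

v/c = 0.655, so (v/c)² = 0.429025
1 - (v/c)² = 0.570975
γ = 1/√(0.570975) = 1.323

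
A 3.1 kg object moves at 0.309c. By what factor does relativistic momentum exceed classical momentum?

p_rel = γmv, p_class = mv
Ratio = γ = 1/√(1 - 0.309²) = 1.051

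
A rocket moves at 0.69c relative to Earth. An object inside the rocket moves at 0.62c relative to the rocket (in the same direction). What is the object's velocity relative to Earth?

u = (u' + v)/(1 + u'v/c²)
Numerator: 0.62 + 0.69 = 1.31
Denominator: 1 + 0.4278 = 1.4278
u = 1.31/1.4278 = 0.9175c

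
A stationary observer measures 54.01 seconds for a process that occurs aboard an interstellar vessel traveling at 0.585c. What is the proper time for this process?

Dilated time Δt = 54.01 seconds
γ = 1/√(1 - 0.585²) = 1.233
Δt₀ = Δt/γ = 54.01/1.233 = 43.80 seconds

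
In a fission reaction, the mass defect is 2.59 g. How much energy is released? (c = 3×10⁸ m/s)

Convert mass defect: Δm = 2.59 g = 0.00259 kg
E = Δm·c² = 0.00259 × (3×10⁸)²
= 0.00259 × 9×10¹⁶ = 2.331×10¹⁴ J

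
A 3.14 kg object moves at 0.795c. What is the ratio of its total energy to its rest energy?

E = γmc², E₀ = mc²
E/E₀ = γ = 1/√(1 - 0.795²) = 1.649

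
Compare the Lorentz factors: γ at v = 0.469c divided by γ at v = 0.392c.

γ₁ = 1/√(1 - 0.469²) = 1.1322
γ₂ = 1/√(1 - 0.392²) = 1.0870
γ₁/γ₂ = 1.1322/1.0870 = 1.042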